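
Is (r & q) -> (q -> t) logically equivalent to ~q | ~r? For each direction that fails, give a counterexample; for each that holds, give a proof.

Not equivalent: only (⇐) holds.

(→) This fails. Under q = T, t = T, r = T, the left side is true but the right side is false.

(←) Assume the antecedent. If q is true, the antecedent forces (q = T, t = F, r = F) or (q = T, t = T, r = F), and (r & q) -> (q -> t) holds there. If q is false, (r & q) -> (q -> t) reduces to true regardless of the other variables. Either way (r & q) -> (q -> t) holds.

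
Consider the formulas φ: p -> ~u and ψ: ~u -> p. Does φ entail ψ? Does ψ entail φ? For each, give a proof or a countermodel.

(→) This fails. Under u = F, p = F, the left side is true but the right side is false.

(←) This fails. Under u = T, p = T, the left side is false but the right side is true.

(⇒) fails and (⇐) fails.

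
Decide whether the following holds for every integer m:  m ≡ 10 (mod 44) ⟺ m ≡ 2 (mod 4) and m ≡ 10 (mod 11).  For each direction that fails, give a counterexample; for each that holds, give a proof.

(←) If m ≡ 2 (mod 4) and m ≡ 10 (mod 11), then by the Chinese remainder theorem m ≡ 10 (mod 44). This is exactly m ≡ 10 (mod 44).

(→) Suppose m ≡ 10 (mod 44); write m = 44j + 10. Since 4 ∣ 44, reducing mod 4 gives m ≡ 10 ≡ 2 (mod 4); since 11 ∣ 44, reducing mod 11 gives m ≡ 10 (mod 11).

Both implications hold.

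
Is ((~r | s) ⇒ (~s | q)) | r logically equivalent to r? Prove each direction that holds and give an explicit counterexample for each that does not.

(←) Assume the antecedent. If r is true, ((~r | s) ⇒ (~s | q)) | r reduces to true regardless of the other variables. If r is false, the antecedent cannot hold. Either way ((~r | s) ⇒ (~s | q)) | r holds.

(→) This fails. Under r = F, q = F, s = F, the left side is true but the right side is false.

The forward direction fails; the converse holds.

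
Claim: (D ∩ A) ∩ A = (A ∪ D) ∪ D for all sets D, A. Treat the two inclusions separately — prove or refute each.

Only the forward inclusion holds.

(⟹) Let x ∈ (D ∩ A) ∩ A. Then x ∈ D ∩ A, from which x ∈ (A ∪ D) ∪ D.

(⟸) This inclusion fails. Take D = {1}, A = ∅; then 1 ∈ (A ∪ D) ∪ D but 1 ∉ (D ∩ A) ∩ A.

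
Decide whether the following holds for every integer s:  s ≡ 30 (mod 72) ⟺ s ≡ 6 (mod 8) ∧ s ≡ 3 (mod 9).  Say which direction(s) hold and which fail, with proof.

Both directions hold.

(→) Suppose s ≡ 30 (mod 72); write s = 72j + 30. Since 8 ∣ 72, reducing mod 8 gives s ≡ 30 ≡ 6 (mod 8); since 9 ∣ 72, reducing mod 9 gives s ≡ 30 ≡ 3 (mod 9).

(←) Conversely, if s ≡ 6 (mod 8) and s ≡ 3 (mod 9), then by the Chinese remainder theorem s ≡ 30 (mod 72). This is exactly s ≡ 30 (mod 72).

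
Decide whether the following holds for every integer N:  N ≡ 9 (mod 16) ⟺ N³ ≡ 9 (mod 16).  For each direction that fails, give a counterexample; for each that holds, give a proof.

Both implications hold.

[⇒] Suppose N ≡ 9 (mod 16). Write N = 16j + 9. Then (16j + 9)³ = 4096j³ + 6912j² + 3888j + 729 = 16(256j³ + 432j² + 243j + 45) + 9, so N³ ≡ 9 (mod 16).

[⇐] Conversely, suppose N³ ≡ 9 (mod 16). The only residue r in {0, …, 15} with r³ ≡ 9 (mod 16) is r = 9, so N ≡ 9 (mod 16).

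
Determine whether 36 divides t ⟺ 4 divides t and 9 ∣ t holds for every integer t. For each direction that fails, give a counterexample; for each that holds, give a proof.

(⟹) If 36 ∣ t, write t = 36q. Since 36 = 9·4, t = 4·(9q), so 4 ∣ t; and since 36 = 4·9, t = 9·(4q), so 9 ∣ t.

(⟸) Suppose 4 ∣ t and 9 ∣ t. Any common multiple of 4 and 9 is a multiple of their lcm; here gcd(4, 9) = 1, so lcm(4, 9) = 4·9 = 36, so 36 ∣ t.

Both directions hold; the statement is true.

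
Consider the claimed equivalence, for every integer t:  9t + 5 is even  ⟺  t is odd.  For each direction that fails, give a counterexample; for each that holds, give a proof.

(⇒) Suppose 9t + 5 is even. Since 9 is odd, 9t and t have the same parity, so 9t + 5 ≡ t + 5 (mod 2). As 5 is odd, 9t + 5 is even exactly when t is odd. Thus t is odd.

(⇐) Conversely, suppose t is odd; write t = 2j + 1. Then 9t + 5 = 9·(2j + 1) + 5 = 2·9j + 14, which is even.

Both implications hold.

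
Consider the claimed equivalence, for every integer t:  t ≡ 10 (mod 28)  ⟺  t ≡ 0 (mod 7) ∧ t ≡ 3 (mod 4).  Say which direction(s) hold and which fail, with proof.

(⇒) This fails: t = 10 gives 10 ≡ 10 (mod 28) but 10 ≡ 3 (mod 7), so the conjunction on the right does not hold.

(⇐) This fails: t = 7 satisfies both congruences on the right (7 ≡ 0 mod 7 and 7 ≡ 3 mod 4) yet 7 ≡ 7 (mod 28), not 10.

(⇒) fails and (⇐) fails.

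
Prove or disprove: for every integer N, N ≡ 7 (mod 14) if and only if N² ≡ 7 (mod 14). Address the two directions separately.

Both directions hold; the statement is true.

Forward direction. Suppose N ≡ 7 (mod 14). Write N = 14j + 7. Then (14j + 7)² = 196j² + 196j + 49 = 14(14j² + 14j + 3) + 7, so N² ≡ 7 (mod 14).

Converse. Suppose N² ≡ 7 (mod 14). The only residue r in {0, …, 13} with r² ≡ 7 (mod 14) is r = 7, so N ≡ 7 (mod 14).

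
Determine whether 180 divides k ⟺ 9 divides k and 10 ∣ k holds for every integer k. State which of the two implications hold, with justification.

(⟸) This fails: take k = 90. Both 9 ∣ 90 and 10 ∣ 90, yet 90 is not a multiple of 180 (since 90 = 0·180 + 90), so 180 ∤ 90.

(⟹) If 180 ∣ k, write k = 180q. Since 180 = 20·9, k = 9·(20q), so 9 ∣ k; and since 180 = 18·10, k = 10·(18q), so 10 ∣ k.

(⇒) holds; (⇐) fails.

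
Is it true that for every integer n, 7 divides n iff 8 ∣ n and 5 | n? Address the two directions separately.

(⇒) This fails: take n = 7. Certainly 7 ∣ 7, but 8 ∤ 7.

(⇐) This fails: take n = 40. Both 8 ∣ 40 and 5 ∣ 40, yet 40 is not a multiple of 7 (since 40 = 5·7 + 5), so 7 ∤ 40.

Both directions fail.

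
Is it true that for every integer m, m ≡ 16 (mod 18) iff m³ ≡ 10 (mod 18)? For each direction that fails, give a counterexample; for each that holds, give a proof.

(⟹) Suppose m ≡ 16 (mod 18). Write m = 18j + 16. Then (18j + 16)³ = 5832j³ + 15552j² + 13824j + 4096 = 18(324j³ + 864j² + 768j + 227) + 10, so m³ ≡ 10 (mod 18).

(⟸) This fails: take m = 4. Then 4³ = 64 ≡ 10 (mod 18), yet 4 ≡ 4 (mod 18), not 16.

Only the forward implication holds.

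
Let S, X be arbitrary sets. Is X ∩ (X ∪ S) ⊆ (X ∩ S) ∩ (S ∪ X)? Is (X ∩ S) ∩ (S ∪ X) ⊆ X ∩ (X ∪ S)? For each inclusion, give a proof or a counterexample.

Only the reverse inclusion holds.

(⊇) Let x ∈ (X ∩ S) ∩ (S ∪ X). Then x ∈ S ∩ X, from which x ∈ X ∩ (X ∪ S).

(⊆) This inclusion fails. Take S = ∅, X = {1}; then 1 ∈ X ∩ (X ∪ S) but 1 ∉ (X ∩ S) ∩ (S ∪ X).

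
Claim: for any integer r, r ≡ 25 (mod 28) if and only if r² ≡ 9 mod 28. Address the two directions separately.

Only the forward implication holds.

(⇒) Suppose r ≡ 25 (mod 28). Write r = 28j + 25. Then (28j + 25)² = 784j² + 1400j + 625 = 28(28j² + 50j + 22) + 9, so r² ≡ 9 (mod 28).

(⇐) This fails: take r = 3. Then 3² = 9 ≡ 9 (mod 28), yet 3 ≡ 3 (mod 28), not 25.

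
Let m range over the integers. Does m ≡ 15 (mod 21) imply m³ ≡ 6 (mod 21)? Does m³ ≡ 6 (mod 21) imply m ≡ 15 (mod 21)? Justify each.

Neither direction holds.

Forward direction. This fails: take m = 15. Then 15 ≡ 15 (mod 21), but 15³ = 3375 ≡ 15 (mod 21), not 6.

Converse. This fails: take m = 3. Then 3³ = 27 ≡ 6 (mod 21), yet 3 ≡ 3 (mod 21), not 15.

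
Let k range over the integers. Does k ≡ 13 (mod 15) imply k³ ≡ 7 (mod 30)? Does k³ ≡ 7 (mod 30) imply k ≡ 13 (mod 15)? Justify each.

(⇒) fails; (⇐) holds.

(⟹) This fails: take k = 28. Then 28 ≡ 13 (mod 15), but 28³ = 21952 ≡ 22 (mod 30), not 7.

(⟸) Conversely, the residues r modulo 30 with r³ ≡ 7 (mod 30) are exactly {13}, and each is ≡ 13 (mod 15).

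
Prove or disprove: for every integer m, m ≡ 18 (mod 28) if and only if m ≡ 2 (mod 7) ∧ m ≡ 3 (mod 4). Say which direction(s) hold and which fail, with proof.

(⟹) This fails: m = 18 gives 18 ≡ 18 (mod 28) but 18 ≡ 4 (mod 7), so the conjunction on the right does not hold.

(⟸) This fails: m = 23 satisfies both congruences on the right (23 ≡ 2 mod 7 and 23 ≡ 3 mod 4) yet 23 ≡ 23 (mod 28), not 18.

Neither implication holds.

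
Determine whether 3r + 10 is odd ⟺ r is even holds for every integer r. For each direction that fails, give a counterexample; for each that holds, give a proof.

(⟹) This fails: r = 1 gives 3r + 10 = 13, which is odd, but 1 is odd, not even.

(⟸) This also fails: r = 4 is even, but 3r + 10 = 22 is even, not odd.

Neither implication holds.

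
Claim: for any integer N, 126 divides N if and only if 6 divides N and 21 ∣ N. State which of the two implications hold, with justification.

The forward direction holds; the converse fails.

(⟹) If 126 ∣ N, write N = 126q. Since 126 = 21·6, N = 6·(21q), so 6 ∣ N; and since 126 = 6·21, N = 21·(6q), so 21 ∣ N.

(⟸) This fails: take N = 42. Both 6 ∣ 42 and 21 ∣ 42, yet 42 is not a multiple of 126 (since 42 = 0·126 + 42), so 126 ∤ 42.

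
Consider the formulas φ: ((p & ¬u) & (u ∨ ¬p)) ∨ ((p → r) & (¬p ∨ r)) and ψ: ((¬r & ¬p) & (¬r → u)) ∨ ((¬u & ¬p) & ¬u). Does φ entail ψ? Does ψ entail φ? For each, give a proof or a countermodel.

(⟹) This fails. Under u = T, p = F, r = T, the left side is true but the right side is false.

(⟸) Assume the antecedent. If u is true, the antecedent forces (u = T, p = F, r = F), and the consequent holds there. If u is false, the antecedent forces (u = F, p = F, r = F) or (u = F, p = F, r = T), and the consequent holds there. Either way the consequent holds.

Only the reverse direction holds.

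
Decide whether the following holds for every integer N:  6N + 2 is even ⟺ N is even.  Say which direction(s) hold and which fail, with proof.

The forward direction fails; the converse holds.

(⟹) This fails: take N = 3. Then 6N + 2 = 20, which is even, yet N = 3 is odd, not even.

(⟸) Suppose N is even. Since 6 is even, 6N is even for every N, so 6N + 2 has the same parity as 2, which is even. Hence 6N + 2 is even.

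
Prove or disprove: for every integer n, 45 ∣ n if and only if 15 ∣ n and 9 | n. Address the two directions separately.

Both directions hold.

(→) If 45 ∣ n, write n = 45q. Since 45 = 3·15, n = 15·(3q), so 15 ∣ n; and since 45 = 5·9, n = 9·(5q), so 9 ∣ n.

(←) Suppose 15 ∣ n and 9 ∣ n. Any common multiple of 15 and 9 is a multiple of their lcm; here lcm(15, 9) = 15·9/gcd(15, 9) = 135/3 = 45, so 45 ∣ n.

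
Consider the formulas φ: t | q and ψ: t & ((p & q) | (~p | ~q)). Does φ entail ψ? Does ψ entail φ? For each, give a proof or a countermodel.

(⟸) Assume the antecedent. If p is true, the antecedent forces (p = T, q = F, t = T) or (p = T, q = T, t = T), and t | q holds there. If p is false, the antecedent forces (p = F, q = F, t = T) or (p = F, q = T, t = T), and t | q holds there. Either way t | q holds.

(⟹) This fails. Under p = F, q = T, t = F, the left side is true but the right side is false.

(⇒) fails; (⇐) holds.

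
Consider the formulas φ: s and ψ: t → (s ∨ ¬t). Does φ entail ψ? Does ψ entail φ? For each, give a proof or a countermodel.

(⇒) holds; (⇐) fails.

[⇒] Assume the antecedent. If t is true, the antecedent forces (t = T, s = T), and t → (s ∨ ¬t) holds there. If t is false, t → (s ∨ ¬t) reduces to true regardless of the other variables. Either way t → (s ∨ ¬t) holds.

[⇐] This fails. Under t = F, s = F, the left side is false but the right side is true.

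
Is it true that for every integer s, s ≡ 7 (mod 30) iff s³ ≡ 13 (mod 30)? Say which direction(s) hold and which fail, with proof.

(⟹) Suppose s ≡ 7 (mod 30). Write s = 30j + 7. Then (30j + 7)³ = 27000j³ + 18900j² + 4410j + 343 = 30(900j³ + 630j² + 147j + 11) + 13, so s³ ≡ 13 (mod 30).

(⟸) Conversely, suppose s³ ≡ 13 (mod 30). The only residue r in {0, …, 29} with r³ ≡ 13 (mod 30) is r = 7, so s ≡ 7 (mod 30).

Both directions hold.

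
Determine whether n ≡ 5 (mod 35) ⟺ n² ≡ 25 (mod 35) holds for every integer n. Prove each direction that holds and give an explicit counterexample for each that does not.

(⇒) Suppose n ≡ 5 (mod 35). Write n = 35j + 5. Then (35j + 5)² = 1225j² + 350j + 25 = 35(35j² + 10j) + 25, so n² ≡ 25 (mod 35).

(⇐) This fails: take n = 30. Then 30² = 900 ≡ 25 (mod 35), yet 30 ≡ 30 (mod 35), not 5.

(⇒) holds; (⇐) fails.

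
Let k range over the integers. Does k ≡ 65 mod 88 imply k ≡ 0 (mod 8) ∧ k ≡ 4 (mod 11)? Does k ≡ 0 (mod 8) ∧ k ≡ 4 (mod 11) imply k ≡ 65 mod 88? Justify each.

Forward direction. This fails: k = 65 gives 65 ≡ 65 (mod 88) but 65 ≡ 1 (mod 8), so the conjunction on the right does not hold.

Converse. This fails: k = 48 satisfies both congruences on the right (48 ≡ 0 mod 8 and 48 ≡ 4 mod 11) yet 48 ≡ 48 (mod 88), not 65.

Neither implication holds.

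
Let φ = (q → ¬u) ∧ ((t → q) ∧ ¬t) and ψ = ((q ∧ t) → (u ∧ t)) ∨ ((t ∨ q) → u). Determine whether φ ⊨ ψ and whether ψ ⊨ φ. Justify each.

(⇒) Assume the antecedent. If q is true, the antecedent forces (q = T, t = F, u = F), and the consequent holds there. If q is false, the consequent reduces to true regardless of the other variables. Either way the consequent holds.

(⇐) This fails. Under q = F, t = T, u = F, the left side is false but the right side is true.

(⇒) holds; (⇐) fails.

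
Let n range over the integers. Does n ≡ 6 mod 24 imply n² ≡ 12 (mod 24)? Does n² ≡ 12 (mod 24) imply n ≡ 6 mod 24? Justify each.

Not equivalent: only (⇒) holds.

[⇒] Suppose n ≡ 6 mod 24. Write n = 24j + 6. Then (24j + 6)² = 576j² + 288j + 36 = 24(24j² + 12j + 1) + 12, so n² ≡ 12 (mod 24).

[⇐] This fails: take n = 18. Then 18² = 324 ≡ 12 (mod 24), yet 18 ≡ 18 (mod 24), not 6.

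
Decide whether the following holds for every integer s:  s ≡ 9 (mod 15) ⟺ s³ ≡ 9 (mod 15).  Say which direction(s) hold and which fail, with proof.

Both implications hold.

Forward direction. Suppose s ≡ 9 (mod 15). Write s = 15j + 9. Then (15j + 9)³ = 3375j³ + 6075j² + 3645j + 729 = 15(225j³ + 405j² + 243j + 48) + 9, so s³ ≡ 9 (mod 15).

Converse. Suppose s³ ≡ 9 (mod 15). The only residue r in {0, …, 14} with r³ ≡ 9 (mod 15) is r = 9, so s ≡ 9 (mod 15).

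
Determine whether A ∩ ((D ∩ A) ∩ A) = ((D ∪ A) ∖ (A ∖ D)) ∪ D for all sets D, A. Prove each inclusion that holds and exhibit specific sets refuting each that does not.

The sets are not equal: only the forward inclusion holds.

Forward inclusion. Let x ∈ A ∩ ((D ∩ A) ∩ A). Then x ∈ D ∩ A, from which x ∈ ((D ∪ A) ∖ (A ∖ D)) ∪ D.

Reverse inclusion. This inclusion fails. Take D = {1}, A = ∅; then 1 ∈ ((D ∪ A) ∖ (A ∖ D)) ∪ D but 1 ∉ A ∩ ((D ∩ A) ∩ A).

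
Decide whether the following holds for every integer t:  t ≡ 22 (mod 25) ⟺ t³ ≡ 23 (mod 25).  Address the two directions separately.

Both implications hold.

(→) Suppose t ≡ 22 (mod 25). Write t = 25j + 22. Then (25j + 22)³ = 15625j³ + 41250j² + 36300j + 10648 = 25(625j³ + 1650j² + 1452j + 425) + 23, so t³ ≡ 23 (mod 25).

(←) Conversely, suppose t³ ≡ 23 (mod 25). The only residue r in {0, …, 24} with r³ ≡ 23 (mod 25) is r = 22, so t ≡ 22 (mod 25).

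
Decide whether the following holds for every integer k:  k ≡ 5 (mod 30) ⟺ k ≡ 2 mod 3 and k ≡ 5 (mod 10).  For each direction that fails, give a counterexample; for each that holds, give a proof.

(⟹) Suppose k ≡ 5 (mod 30); write k = 30j + 5. Since 3 ∣ 30, reducing mod 3 gives k ≡ 5 ≡ 2 (mod 3); since 10 ∣ 30, reducing mod 10 gives k ≡ 5 (mod 10).

(⟸) Conversely, if k ≡ 2 (mod 3) and k ≡ 5 (mod 10), then by the Chinese remainder theorem k ≡ 5 (mod 30). This is exactly k ≡ 5 (mod 30).

Equivalent; both directions hold.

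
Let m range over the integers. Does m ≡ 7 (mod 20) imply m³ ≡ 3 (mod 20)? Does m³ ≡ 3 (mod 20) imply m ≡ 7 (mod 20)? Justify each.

The biconditional holds.

[⇒] Suppose m ≡ 7 (mod 20). Write m = 20j + 7. Then (20j + 7)³ = 8000j³ + 8400j² + 2940j + 343 = 20(400j³ + 420j² + 147j + 17) + 3, so m³ ≡ 3 (mod 20).

[⇐] Conversely, suppose m³ ≡ 3 (mod 20). The only residue r in {0, …, 19} with r³ ≡ 3 (mod 20) is r = 7, so m ≡ 7 (mod 20).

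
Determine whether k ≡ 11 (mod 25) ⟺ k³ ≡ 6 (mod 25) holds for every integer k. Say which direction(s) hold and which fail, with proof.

Equivalent; both directions hold.

(⟸) Suppose k³ ≡ 6 (mod 25). The only residue r in {0, …, 24} with r³ ≡ 6 (mod 25) is r = 11, so k ≡ 11 (mod 25).

(⟹) Suppose k ≡ 11 (mod 25). Write k = 25j + 11. Then (25j + 11)³ = 15625j³ + 20625j² + 9075j + 1331 = 25(625j³ + 825j² + 363j + 53) + 6, so k³ ≡ 6 (mod 25).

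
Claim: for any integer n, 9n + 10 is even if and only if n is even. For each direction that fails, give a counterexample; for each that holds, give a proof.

The biconditional holds.

(→) Suppose 9n + 10 is even. Since 9 is odd, 9n and n have the same parity, so 9n + 10 ≡ n + 10 (mod 2). As 10 is even, 9n + 10 is even exactly when n is even. Thus n is even.

(←) Conversely, suppose n is even; write n = 2j. Then 9n + 10 = 9·(2j) + 10 = 2·9j + 10, which is even.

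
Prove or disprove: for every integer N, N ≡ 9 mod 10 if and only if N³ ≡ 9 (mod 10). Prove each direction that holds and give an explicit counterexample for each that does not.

Equivalent; both directions hold.

(⇒) Suppose N ≡ 9 mod 10. Write N = 10j + 9. Then (10j + 9)³ = 1000j³ + 2700j² + 2430j + 729 = 10(100j³ + 270j² + 243j + 72) + 9, so N³ ≡ 9 (mod 10).

(⇐) Conversely, suppose N³ ≡ 9 (mod 10). The only residue r in {0, …, 9} with r³ ≡ 9 (mod 10) is r = 9, so N ≡ 9 (mod 10).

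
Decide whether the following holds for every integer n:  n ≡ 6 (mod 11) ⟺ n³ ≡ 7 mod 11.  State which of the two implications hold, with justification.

Equivalent; both directions hold.

(→) Suppose n ≡ 6 (mod 11). Write n = 11j + 6. Then (11j + 6)³ = 1331j³ + 2178j² + 1188j + 216 = 11(121j³ + 198j² + 108j + 19) + 7, so n³ ≡ 7 (mod 11).

(←) For the converse, argue contrapositively. If n ≢ 6 (mod 11), then n is congruent to one of 0, 1, 2, 3, 4, 5, 7, 8, 9, 10 modulo 11, and these give n³ ≡ 0, 1, 8, 5, 9, 4, 2, 6, 3, 10 respectively — never 7.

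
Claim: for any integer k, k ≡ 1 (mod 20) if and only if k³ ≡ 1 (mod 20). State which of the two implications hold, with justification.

Equivalent; both directions hold.

Forward direction. Suppose k ≡ 1 (mod 20). Write k = 20j + 1. Then (20j + 1)³ = 8000j³ + 1200j² + 60j + 1 = 20(400j³ + 60j² + 3j) + 1, so k³ ≡ 1 (mod 20).

Converse. Suppose k³ ≡ 1 (mod 20). The only residue r in {0, …, 19} with r³ ≡ 1 (mod 20) is r = 1, so k ≡ 1 (mod 20).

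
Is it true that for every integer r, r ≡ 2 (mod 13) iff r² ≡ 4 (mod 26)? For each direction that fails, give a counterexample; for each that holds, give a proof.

Neither direction holds.

(⟹) This fails: take r = 15. Then 15 ≡ 2 (mod 13), but 15² = 225 ≡ 17 (mod 26), not 4.

(⟸) This fails: take r = 24. Then 24² = 576 ≡ 4 (mod 26), yet 24 ≡ 11 (mod 13), not 2.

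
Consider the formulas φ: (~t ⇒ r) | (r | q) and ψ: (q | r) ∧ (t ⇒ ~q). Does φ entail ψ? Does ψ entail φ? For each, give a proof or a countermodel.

Not equivalent: only (⇐) holds.

(⟹) This fails. Under t = T, r = F, q = F, the left side is true but the right side is false.

(⟸) Assume the antecedent. If r is true, (~t ⇒ r) | (r | q) reduces to true regardless of the other variables. If r is false, the antecedent forces (t = F, r = F, q = T), and (~t ⇒ r) | (r | q) holds there. Either way (~t ⇒ r) | (r | q) holds.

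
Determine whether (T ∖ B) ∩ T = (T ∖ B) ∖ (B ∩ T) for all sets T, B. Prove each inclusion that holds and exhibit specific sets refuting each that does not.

Both inclusions hold; the sets are equal.

(⊆) Let x ∈ (T ∖ B) ∩ T. Then x ∈ T and x ∉ B, from which x ∈ (T ∖ B) ∖ (B ∩ T).

(⊇) Let x ∈ (T ∖ B) ∖ (B ∩ T). Then x ∈ T and x ∉ B, from which x ∈ (T ∖ B) ∩ T.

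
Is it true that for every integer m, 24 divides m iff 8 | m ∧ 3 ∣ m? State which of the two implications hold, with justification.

Equivalent; both directions hold.

(→) If 24 ∣ m, write m = 24q. Since 24 = 3·8, m = 8·(3q), so 8 ∣ m; and since 24 = 8·3, m = 3·(8q), so 3 ∣ m.

(←) Suppose 8 ∣ m and 3 ∣ m. Any common multiple of 8 and 3 is a multiple of their lcm; here gcd(8, 3) = 1, so lcm(8, 3) = 8·3 = 24, so 24 ∣ m.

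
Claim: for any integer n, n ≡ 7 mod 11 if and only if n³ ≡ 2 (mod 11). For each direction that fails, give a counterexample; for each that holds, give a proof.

(←) For the converse, argue contrapositively. If n ≢ 7 (mod 11), then n is congruent to one of 0, 1, 2, 3, 4, 5, 6, 8, 9, 10 modulo 11, and these give n³ ≡ 0, 1, 8, 5, 9, 4, 7, 6, 3, 10 respectively — never 2.

(→) Suppose n ≡ 7 mod 11. Write n = 11j + 7. Then (11j + 7)³ = 1331j³ + 2541j² + 1617j + 343 = 11(121j³ + 231j² + 147j + 31) + 2, so n³ ≡ 2 (mod 11).

Both directions hold.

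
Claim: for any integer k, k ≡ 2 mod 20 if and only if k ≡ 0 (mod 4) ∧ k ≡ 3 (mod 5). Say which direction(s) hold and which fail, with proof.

Forward direction. This fails: k = 2 gives 2 ≡ 2 (mod 20) but 2 ≡ 2 (mod 4), so the conjunction on the right does not hold.

Converse. This fails: k = 8 satisfies both congruences on the right (8 ≡ 0 mod 4 and 8 ≡ 3 mod 5) yet 8 ≡ 8 (mod 20), not 2.

Neither implication holds.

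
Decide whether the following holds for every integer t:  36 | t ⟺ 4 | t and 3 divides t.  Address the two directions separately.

Only the forward direction holds.

(⇒) If 36 ∣ t, write t = 36q. Since 36 = 9·4, t = 4·(9q), so 4 ∣ t; and since 36 = 12·3, t = 3·(12q), so 3 ∣ t.

(⇐) This fails: take t = 12. Both 4 ∣ 12 and 3 ∣ 12, yet 12 is not a multiple of 36 (since 12 = 0·36 + 12), so 36 ∤ 12.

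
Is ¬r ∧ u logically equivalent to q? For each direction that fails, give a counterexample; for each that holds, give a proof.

Forward direction. This fails. Under u = T, r = F, q = F, the left side is true but the right side is false.

Converse. This fails. Under u = F, r = F, q = T, the left side is false but the right side is true.

Both directions fail.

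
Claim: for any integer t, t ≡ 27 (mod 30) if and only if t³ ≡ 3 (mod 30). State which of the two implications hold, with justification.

Both implications hold.

[⇒] Suppose t ≡ 27 (mod 30). Write t = 30j + 27. Then (30j + 27)³ = 27000j³ + 72900j² + 65610j + 19683 = 30(900j³ + 2430j² + 2187j + 656) + 3, so t³ ≡ 3 (mod 30).

[⇐] Conversely, suppose t³ ≡ 3 (mod 30). The only residue r in {0, …, 29} with r³ ≡ 3 (mod 30) is r = 27, so t ≡ 27 (mod 30).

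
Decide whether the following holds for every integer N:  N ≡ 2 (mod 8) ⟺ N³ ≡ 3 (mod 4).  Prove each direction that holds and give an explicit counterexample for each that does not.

Neither implication holds.

(⟹) This fails: take N = 2. Then 2 ≡ 2 (mod 8), but 2³ = 8 ≡ 0 (mod 4), not 3.

(⟸) This fails: take N = 3. Then 3³ = 27 ≡ 3 (mod 4), yet 3 ≡ 3 (mod 8), not 2.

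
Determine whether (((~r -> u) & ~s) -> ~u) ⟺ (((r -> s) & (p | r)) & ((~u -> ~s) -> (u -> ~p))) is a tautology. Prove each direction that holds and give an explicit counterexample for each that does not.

The forward direction fails; the converse holds.

Forward direction. This fails. Under p = F, r = F, u = F, s = F, the left side is true but the right side is false.

Converse. Assume the antecedent. If u is true, the antecedent forces (p = F, r = T, u = T, s = T), and ((~r -> u) & ~s) -> ~u holds there. If u is false, ((~r -> u) & ~s) -> ~u reduces to true regardless of the other variables. Either way ((~r -> u) & ~s) -> ~u holds.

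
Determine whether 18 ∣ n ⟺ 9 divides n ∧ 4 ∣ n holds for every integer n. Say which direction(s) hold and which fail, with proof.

Only the converse holds.

(→) This fails: take n = 18. Certainly 18 ∣ 18, but 4 ∤ 18.

(←) Suppose 9 ∣ n and 4 ∣ n. Any common multiple of 9 and 4 is a multiple of their lcm; here gcd(9, 4) = 1, so lcm(9, 4) = 9·4 = 36, so 36 ∣ n. Since 18 ∣ 36, it follows that 18 ∣ n.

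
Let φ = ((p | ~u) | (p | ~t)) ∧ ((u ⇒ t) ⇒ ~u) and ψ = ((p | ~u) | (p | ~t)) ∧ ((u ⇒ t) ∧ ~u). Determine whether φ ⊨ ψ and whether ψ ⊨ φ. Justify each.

[⇒] This fails. Under p = F, u = T, t = F, the left side is true but the right side is false.

[⇐] Assume the antecedent. If p is true, the antecedent forces (p = T, u = F, t = F) or (p = T, u = F, t = T), and the consequent holds there. If p is false, the antecedent forces (p = F, u = F, t = F) or (p = F, u = F, t = T), and the consequent holds there. Either way the consequent holds.

(⇒) fails; (⇐) holds.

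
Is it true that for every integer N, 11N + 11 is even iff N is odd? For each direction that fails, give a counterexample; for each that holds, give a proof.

Converse. Suppose N is odd; write N = 2j + 1. Then 11N + 11 = 11·(2j + 1) + 11 = 2·11j + 22, which is even.

Forward direction. Suppose 11N + 11 is even. Since 11 is odd, 11N and N have the same parity, so 11N + 11 ≡ N + 11 (mod 2). As 11 is odd, 11N + 11 is even exactly when N is odd. Thus N is odd.

Equivalent; both directions hold.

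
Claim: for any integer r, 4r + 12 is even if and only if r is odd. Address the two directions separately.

(⟹) This fails: take r = 2. Then 4r + 12 = 20, which is even, yet r = 2 is even, not odd.

(⟸) Suppose r is odd. Since 4 is even, 4r is even for every r, so 4r + 12 has the same parity as 12, which is even. Hence 4r + 12 is even.

Only the reverse direction holds.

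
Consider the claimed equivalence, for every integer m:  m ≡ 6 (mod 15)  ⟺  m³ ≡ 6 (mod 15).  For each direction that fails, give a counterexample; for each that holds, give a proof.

The biconditional holds.

(→) Suppose m ≡ 6 (mod 15). Write m = 15j + 6. Then (15j + 6)³ = 3375j³ + 4050j² + 1620j + 216 = 15(225j³ + 270j² + 108j + 14) + 6, so m³ ≡ 6 (mod 15).

(←) Conversely, suppose m³ ≡ 6 (mod 15). The only residue r in {0, …, 14} with r³ ≡ 6 (mod 15) is r = 6, so m ≡ 6 (mod 15).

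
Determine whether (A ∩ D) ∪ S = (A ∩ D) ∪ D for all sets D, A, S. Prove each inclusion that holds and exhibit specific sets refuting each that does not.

Both inclusions fail.

(⊆) This inclusion fails. Take D = ∅, A = ∅, S = {1}; then 1 ∈ (A ∩ D) ∪ S but 1 ∉ (A ∩ D) ∪ D.

(⊇) This inclusion fails. Take D = {1}, A = ∅, S = ∅; then 1 ∈ (A ∩ D) ∪ D but 1 ∉ (A ∩ D) ∪ S.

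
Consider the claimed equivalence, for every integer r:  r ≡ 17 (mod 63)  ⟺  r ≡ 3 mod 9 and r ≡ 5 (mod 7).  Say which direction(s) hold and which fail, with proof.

(→) This fails: r = 17 gives 17 ≡ 17 (mod 63) but 17 ≡ 8 (mod 9), so the conjunction on the right does not hold.

(←) This fails: r = 12 satisfies both congruences on the right (12 ≡ 3 mod 9 and 12 ≡ 5 mod 7) yet 12 ≡ 12 (mod 63), not 17.

(⇒) fails and (⇐) fails.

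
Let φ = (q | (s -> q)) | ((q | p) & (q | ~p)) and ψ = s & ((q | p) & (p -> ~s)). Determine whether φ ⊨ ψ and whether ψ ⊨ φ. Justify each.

(⇒) fails; (⇐) holds.

(⟹) This fails. Under s = F, p = F, q = F, the left side is true but the right side is false.

(⟸) Assume the antecedent. If s is true, the antecedent forces (s = T, p = F, q = T), and the consequent holds there. If s is false, the antecedent cannot hold. Either way the consequent holds.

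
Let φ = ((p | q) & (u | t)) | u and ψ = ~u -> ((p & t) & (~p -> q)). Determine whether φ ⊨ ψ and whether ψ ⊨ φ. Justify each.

(←) Assume the antecedent. If u is true, ((p | q) & (u | t)) | u reduces to true regardless of the other variables. If u is false, the antecedent forces (p = T, u = F, t = T, q = F) or (p = T, u = F, t = T, q = T), and ((p | q) & (u | t)) | u holds there. Either way ((p | q) & (u | t)) | u holds.

(→) This fails. Under p = F, u = F, t = T, q = T, the left side is true but the right side is false.

(⇒) fails; (⇐) holds.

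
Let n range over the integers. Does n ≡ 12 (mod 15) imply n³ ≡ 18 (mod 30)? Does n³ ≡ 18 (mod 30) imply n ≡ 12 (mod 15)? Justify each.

(⟹) This fails: take n = 27. Then 27 ≡ 12 (mod 15), but 27³ = 19683 ≡ 3 (mod 30), not 18.

(⟸) Conversely, the residues r modulo 30 with r³ ≡ 18 (mod 30) are exactly {12}, and each is ≡ 12 (mod 15).

Only the converse holds.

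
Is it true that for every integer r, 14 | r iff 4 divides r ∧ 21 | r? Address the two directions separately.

(→) This fails: take r = 14. Certainly 14 ∣ 14, but 4 ∤ 14.

(←) Suppose 4 ∣ r and 21 ∣ r. Any common multiple of 4 and 21 is a multiple of their lcm; here gcd(4, 21) = 1, so lcm(4, 21) = 4·21 = 84, so 84 ∣ r. Since 14 ∣ 84, it follows that 14 ∣ r.

The forward direction fails; the converse holds.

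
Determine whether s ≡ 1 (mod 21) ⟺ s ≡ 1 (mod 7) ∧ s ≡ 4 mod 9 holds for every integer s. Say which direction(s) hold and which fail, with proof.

Only the reverse direction holds.

(→) This fails: s = 1 gives 1 ≡ 1 (mod 21) but 1 ≡ 1 (mod 9), so the conjunction on the right does not hold.

(←) Conversely, if s ≡ 1 (mod 7) and s ≡ 4 (mod 9), then by the Chinese remainder theorem s ≡ 22 (mod 63). Since 22 ≡ 1 (mod 21) and 21 ∣ 63, we get s ≡ 1 (mod 21).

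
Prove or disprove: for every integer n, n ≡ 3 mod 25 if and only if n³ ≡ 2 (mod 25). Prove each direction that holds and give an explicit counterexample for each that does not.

Forward direction. Suppose n ≡ 3 mod 25. Write n = 25j + 3. Then (25j + 3)³ = 15625j³ + 5625j² + 675j + 27 = 25(625j³ + 225j² + 27j + 1) + 2, so n³ ≡ 2 (mod 25).

Converse. Suppose n³ ≡ 2 (mod 25). The only residue r in {0, …, 24} with r³ ≡ 2 (mod 25) is r = 3, so n ≡ 3 (mod 25).

Both directions hold; the statement is true.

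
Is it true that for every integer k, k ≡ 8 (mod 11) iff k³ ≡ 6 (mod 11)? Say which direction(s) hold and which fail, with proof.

(⟹) Suppose k ≡ 8 (mod 11). Write k = 11j + 8. Then (11j + 8)³ = 1331j³ + 2904j² + 2112j + 512 = 11(121j³ + 264j² + 192j + 46) + 6, so k³ ≡ 6 (mod 11).

(⟸) Conversely, suppose k³ ≡ 6 (mod 11). The only residue r in {0, …, 10} with r³ ≡ 6 (mod 11) is r = 8, so k ≡ 8 (mod 11).

Both directions hold; the statement is true.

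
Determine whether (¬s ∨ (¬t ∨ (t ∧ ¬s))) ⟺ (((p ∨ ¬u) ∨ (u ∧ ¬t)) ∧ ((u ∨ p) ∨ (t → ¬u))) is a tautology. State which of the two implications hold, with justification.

Neither implication holds.

[⇒] This fails. Under t = T, p = F, s = F, u = T, the left side is true but the right side is false.

[⇐] This fails. Under t = T, p = F, s = T, u = F, the left side is false but the right side is true.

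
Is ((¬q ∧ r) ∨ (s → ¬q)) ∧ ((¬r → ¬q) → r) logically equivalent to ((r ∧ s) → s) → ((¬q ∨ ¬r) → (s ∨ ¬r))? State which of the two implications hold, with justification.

(⇒) fails and (⇐) fails.

(→) This fails. Under r = T, q = F, s = F, the left side is true but the right side is false.

(←) This fails. Under r = F, q = F, s = F, the left side is false but the right side is true.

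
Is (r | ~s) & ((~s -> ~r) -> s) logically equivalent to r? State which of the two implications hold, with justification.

Both directions hold; the statement is true.

(⇒) Assume the antecedent. If s is true, the antecedent forces (s = T, r = T), and r holds there. If s is false, the antecedent forces (s = F, r = T), and r holds there. Either way r holds.

(⇐) Assume the antecedent. If s is true, the antecedent forces (s = T, r = T), and (r | ~s) & ((~s -> ~r) -> s) holds there. If s is false, the antecedent forces (s = F, r = T), and (r | ~s) & ((~s -> ~r) -> s) holds there. Either way (r | ~s) & ((~s -> ~r) -> s) holds.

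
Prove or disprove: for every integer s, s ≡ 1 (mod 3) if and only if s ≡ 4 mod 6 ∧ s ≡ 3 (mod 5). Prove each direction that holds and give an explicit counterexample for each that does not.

(⇒) This fails: s = 1 gives 1 ≡ 1 (mod 3) but 1 ≡ 1 (mod 6), so the conjunction on the right does not hold.

(⇐) Conversely, if s ≡ 4 (mod 6) and s ≡ 3 (mod 5), then by the Chinese remainder theorem s ≡ 28 (mod 30). Since 28 ≡ 1 (mod 3) and 3 ∣ 30, we get s ≡ 1 (mod 3).

(⇒) fails; (⇐) holds.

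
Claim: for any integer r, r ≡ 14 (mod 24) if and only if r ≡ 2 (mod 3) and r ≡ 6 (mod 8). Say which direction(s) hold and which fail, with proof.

Both directions hold.

(⇐) If r ≡ 2 (mod 3) and r ≡ 6 (mod 8), then by the Chinese remainder theorem r ≡ 14 (mod 24). This is exactly r ≡ 14 (mod 24).

(⇒) Suppose r ≡ 14 (mod 24); write r = 24j + 14. Since 3 ∣ 24, reducing mod 3 gives r ≡ 14 ≡ 2 (mod 3); since 8 ∣ 24, reducing mod 8 gives r ≡ 14 ≡ 6 (mod 8).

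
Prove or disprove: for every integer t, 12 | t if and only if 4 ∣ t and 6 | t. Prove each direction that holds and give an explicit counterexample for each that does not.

Both implications hold.

Forward direction. If 12 ∣ t, write t = 12q. Since 12 = 3·4, t = 4·(3q), so 4 ∣ t; and since 12 = 2·6, t = 6·(2q), so 6 ∣ t.

Converse. Suppose 4 ∣ t and 6 ∣ t. Any common multiple of 4 and 6 is a multiple of their lcm; here lcm(4, 6) = 4·6/gcd(4, 6) = 24/2 = 12, so 12 ∣ t.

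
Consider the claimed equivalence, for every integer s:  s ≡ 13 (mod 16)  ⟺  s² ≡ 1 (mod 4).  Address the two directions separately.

Not equivalent: only (⇒) holds.

(→) Suppose s ≡ 13 (mod 16). Then s² ≡ 13² = 169 (mod 16), and since 4 ∣ 16, also s² ≡ 1 (mod 4).

(←) This fails: take s = 1. Then 1² = 1 ≡ 1 (mod 4), yet 1 ≡ 1 (mod 16), not 13.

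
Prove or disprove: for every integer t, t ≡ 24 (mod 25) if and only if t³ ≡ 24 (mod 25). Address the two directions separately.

Forward direction. Suppose t ≡ 24 (mod 25). Write t = 25j + 24. Then (25j + 24)³ = 15625j³ + 45000j² + 43200j + 13824 = 25(625j³ + 1800j² + 1728j + 552) + 24, so t³ ≡ 24 (mod 25).

Converse. Suppose t³ ≡ 24 (mod 25). The only residue r in {0, …, 24} with r³ ≡ 24 (mod 25) is r = 24, so t ≡ 24 (mod 25).

The biconditional holds.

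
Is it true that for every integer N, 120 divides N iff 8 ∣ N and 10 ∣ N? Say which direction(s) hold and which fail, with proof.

Only the forward implication holds.

(⇒) If 120 ∣ N, write N = 120q. Since 120 = 15·8, N = 8·(15q), so 8 ∣ N; and since 120 = 12·10, N = 10·(12q), so 10 ∣ N.

(⇐) This fails: take N = 40. Both 8 ∣ 40 and 10 ∣ 40, yet 40 is not a multiple of 120 (since 40 = 0·120 + 40), so 120 ∤ 40.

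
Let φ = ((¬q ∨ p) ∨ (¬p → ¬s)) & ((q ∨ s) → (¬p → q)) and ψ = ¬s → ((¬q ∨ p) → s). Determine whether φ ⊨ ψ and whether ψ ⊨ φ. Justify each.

Neither implication holds.

(⇒) This fails. Under p = F, s = F, q = F, the left side is true but the right side is false.

(⇐) This fails. Under p = F, s = T, q = F, the left side is false but the right side is true.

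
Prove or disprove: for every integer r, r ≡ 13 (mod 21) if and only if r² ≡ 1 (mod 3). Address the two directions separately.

[⇒] Suppose r ≡ 13 (mod 21). Then r² ≡ 13² = 169 (mod 21), and since 3 ∣ 21, also r² ≡ 1 (mod 3).

[⇐] This fails: take r = 1. Then 1² = 1 ≡ 1 (mod 3), yet 1 ≡ 1 (mod 21), not 13.

The forward direction holds; the converse fails.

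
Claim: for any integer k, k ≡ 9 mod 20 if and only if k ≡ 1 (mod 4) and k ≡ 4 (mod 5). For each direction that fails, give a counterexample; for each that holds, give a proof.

Equivalent; both directions hold.

(⇒) Suppose k ≡ 9 (mod 20); write k = 20j + 9. Since 4 ∣ 20, reducing mod 4 gives k ≡ 9 ≡ 1 (mod 4); since 5 ∣ 20, reducing mod 5 gives k ≡ 9 ≡ 4 (mod 5).

(⇐) Conversely, if k ≡ 1 (mod 4) and k ≡ 4 (mod 5), then by the Chinese remainder theorem k ≡ 9 (mod 20). This is exactly k ≡ 9 (mod 20).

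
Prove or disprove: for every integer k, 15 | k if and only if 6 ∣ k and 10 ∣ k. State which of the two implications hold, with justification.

(←) Suppose 6 ∣ k and 10 ∣ k. Any common multiple of 6 and 10 is a multiple of their lcm; here lcm(6, 10) = 6·10/gcd(6, 10) = 60/2 = 30, so 30 ∣ k. Since 15 ∣ 30, it follows that 15 ∣ k.

(→) This fails: take k = 15. Certainly 15 ∣ 15, but 6 ∤ 15.

(⇒) fails; (⇐) holds.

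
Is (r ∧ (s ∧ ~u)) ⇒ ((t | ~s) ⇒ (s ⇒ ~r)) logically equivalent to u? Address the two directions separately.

(⇒) This fails. Under r = F, t = F, s = F, u = F, the left side is true but the right side is false.

(⇐) Assume the antecedent. If u is true, the consequent reduces to true regardless of the other variables. If u is false, the antecedent cannot hold. Either way the consequent holds.

Not equivalent: only (⇐) holds.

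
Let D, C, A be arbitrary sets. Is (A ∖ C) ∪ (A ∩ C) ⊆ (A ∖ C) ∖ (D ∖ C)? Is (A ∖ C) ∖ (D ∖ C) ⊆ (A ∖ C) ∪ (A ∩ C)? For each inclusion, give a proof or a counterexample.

(⟹) This inclusion fails. Take D = {1}, C = ∅, A = {1}; then 1 ∈ (A ∖ C) ∪ (A ∩ C) but 1 ∉ (A ∖ C) ∖ (D ∖ C).

(⟸) Let x ∈ (A ∖ C) ∖ (D ∖ C). Then x ∈ A and x ∉ D, C, from which x ∈ (A ∖ C) ∪ (A ∩ C).

(⊆) fails; (⊇) holds.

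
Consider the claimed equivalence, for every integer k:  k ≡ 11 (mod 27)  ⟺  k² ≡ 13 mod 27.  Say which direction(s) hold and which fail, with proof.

Only the forward direction holds.

(⇒) Suppose k ≡ 11 (mod 27). Write k = 27j + 11. Then (27j + 11)² = 729j² + 594j + 121 = 27(27j² + 22j + 4) + 13, so k² ≡ 13 (mod 27).

(⇐) This fails: take k = 16. Then 16² = 256 ≡ 13 (mod 27), yet 16 ≡ 16 (mod 27), not 11.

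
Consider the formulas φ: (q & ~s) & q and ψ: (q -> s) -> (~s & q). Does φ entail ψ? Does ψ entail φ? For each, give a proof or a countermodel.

Both directions hold.

Converse. Assume the antecedent. If s is true, the antecedent cannot hold. If s is false, the antecedent forces (s = F, q = T), and (q & ~s) & q holds there. Either way (q & ~s) & q holds.

Forward direction. Assume the antecedent. If s is true, the antecedent cannot hold. If s is false, the antecedent forces (s = F, q = T), and (q -> s) -> (~s & q) holds there. Either way (q -> s) -> (~s & q) holds.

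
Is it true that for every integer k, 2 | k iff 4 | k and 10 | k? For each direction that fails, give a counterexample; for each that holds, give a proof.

(→) This fails: take k = 2. Certainly 2 ∣ 2, but 4 ∤ 2.

(←) Suppose 4 ∣ k and 10 ∣ k. Any common multiple of 4 and 10 is a multiple of their lcm; here lcm(4, 10) = 4·10/gcd(4, 10) = 40/2 = 20, so 20 ∣ k. Since 2 ∣ 20, it follows that 2 ∣ k.

(⇒) fails; (⇐) holds.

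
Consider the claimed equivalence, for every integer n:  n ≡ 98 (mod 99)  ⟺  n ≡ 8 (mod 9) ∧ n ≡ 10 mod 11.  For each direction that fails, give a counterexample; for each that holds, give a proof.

Forward direction. Suppose n ≡ 98 (mod 99); write n = 99j + 98. Since 9 ∣ 99, reducing mod 9 gives n ≡ 98 ≡ 8 (mod 9); since 11 ∣ 99, reducing mod 11 gives n ≡ 98 ≡ 10 (mod 11).

Converse. If n ≡ 8 (mod 9) and n ≡ 10 (mod 11), then by the Chinese remainder theorem n ≡ 98 (mod 99). This is exactly n ≡ 98 (mod 99).

Both implications hold.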